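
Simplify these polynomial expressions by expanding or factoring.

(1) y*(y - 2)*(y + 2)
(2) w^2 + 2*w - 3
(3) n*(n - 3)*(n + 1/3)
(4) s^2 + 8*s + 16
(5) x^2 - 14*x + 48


(1) = y^3 - 4*y
(2) = (w - 1)*(w + 3)
(3) = n^3 - 8*n^2/3 - n
(4) = (s + 4)^2
(5) = (x - 8)*(x - 6)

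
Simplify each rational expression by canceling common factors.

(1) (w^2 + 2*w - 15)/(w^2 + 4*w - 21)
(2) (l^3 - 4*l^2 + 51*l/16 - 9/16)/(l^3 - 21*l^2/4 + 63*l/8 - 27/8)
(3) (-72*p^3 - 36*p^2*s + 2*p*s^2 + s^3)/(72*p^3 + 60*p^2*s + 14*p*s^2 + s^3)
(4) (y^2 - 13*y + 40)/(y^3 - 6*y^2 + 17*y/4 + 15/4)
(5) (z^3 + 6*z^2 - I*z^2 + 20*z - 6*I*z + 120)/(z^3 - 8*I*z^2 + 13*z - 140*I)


(1) = (w + 5)/(w + 7)
(2) = (4*l - 1)/(4*l - 6)
(3) = (-6*p + s)/(6*p + s)
(4) = (4*y - 32)/(4*y^2 - 4*y - 3)
(5) = (z + 6)/(z - 7*I)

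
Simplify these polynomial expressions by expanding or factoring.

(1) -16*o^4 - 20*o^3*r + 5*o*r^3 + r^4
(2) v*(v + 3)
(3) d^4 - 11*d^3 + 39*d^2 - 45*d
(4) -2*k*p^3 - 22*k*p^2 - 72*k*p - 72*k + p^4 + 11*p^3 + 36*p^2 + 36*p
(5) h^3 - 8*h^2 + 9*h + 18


(1) = (-2*o + r)*(o + r)*(2*o + r)*(4*o + r)
(2) = v^2 + 3*v
(3) = d*(d - 5)*(d - 3)^2
(4) = (-2*k + p)*(p + 2)*(p + 3)*(p + 6)
(5) = (h - 6)*(h - 3)*(h + 1)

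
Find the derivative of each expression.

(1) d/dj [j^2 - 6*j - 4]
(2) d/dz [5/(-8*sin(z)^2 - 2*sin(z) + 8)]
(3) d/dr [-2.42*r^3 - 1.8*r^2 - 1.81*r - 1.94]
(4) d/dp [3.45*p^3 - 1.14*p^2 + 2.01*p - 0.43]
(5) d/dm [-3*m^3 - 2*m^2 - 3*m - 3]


(1) = 2*j - 6
(2) = 5*(8*sin(z) + 1)*cos(z)/(2*(sin(z) - 4*cos(z)^2)^2)
(3) = -7.26*r^2 - 3.6*r - 1.81
(4) = 10.35*p^2 - 2.28*p + 2.01
(5) = -9*m^2 - 4*m - 3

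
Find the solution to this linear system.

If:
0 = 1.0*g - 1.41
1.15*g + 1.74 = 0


Then:
No Solution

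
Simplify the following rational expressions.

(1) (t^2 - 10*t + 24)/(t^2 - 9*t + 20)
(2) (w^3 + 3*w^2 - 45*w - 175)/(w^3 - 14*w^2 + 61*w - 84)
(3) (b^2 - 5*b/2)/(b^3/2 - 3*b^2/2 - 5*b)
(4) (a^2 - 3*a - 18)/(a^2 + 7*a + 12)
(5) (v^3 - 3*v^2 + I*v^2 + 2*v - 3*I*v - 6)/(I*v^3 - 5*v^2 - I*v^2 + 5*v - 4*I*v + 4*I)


(1) = (t - 6)/(t - 5)
(2) = (w^2 + 10*w + 25)/(w^2 - 7*w + 12)
(3) = (2*b - 5)/(b^2 - 3*b - 10)
(4) = (a - 6)/(a + 4)
(5) = (-I*v^3 + v^2*(1 + 3*I) + v*(-3 - 2*I) + 6*I)/(v^3 + v^2*(-1 + 5*I) + v*(-4 - 5*I) + 4)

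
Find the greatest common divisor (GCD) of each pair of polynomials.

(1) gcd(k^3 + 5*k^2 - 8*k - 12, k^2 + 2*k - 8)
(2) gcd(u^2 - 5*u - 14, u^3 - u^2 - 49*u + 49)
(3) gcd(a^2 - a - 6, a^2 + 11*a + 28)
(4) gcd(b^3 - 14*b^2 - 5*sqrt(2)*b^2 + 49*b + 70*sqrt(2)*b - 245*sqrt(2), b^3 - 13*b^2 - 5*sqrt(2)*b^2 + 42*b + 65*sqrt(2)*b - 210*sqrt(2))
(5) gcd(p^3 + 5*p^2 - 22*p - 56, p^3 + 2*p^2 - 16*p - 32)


(1) = gcd((k - 2)*(k + 1)*(k + 6), (k - 2)*(k + 4)) = k - 2
(2) = u - 7
(3) = gcd((a - 3)*(a + 2), (a + 4)*(a + 7)) = 1
(4) = b^2 + b*(-5*sqrt(2) - 7) + 35*sqrt(2)
(5) = p^2 - 2*p - 8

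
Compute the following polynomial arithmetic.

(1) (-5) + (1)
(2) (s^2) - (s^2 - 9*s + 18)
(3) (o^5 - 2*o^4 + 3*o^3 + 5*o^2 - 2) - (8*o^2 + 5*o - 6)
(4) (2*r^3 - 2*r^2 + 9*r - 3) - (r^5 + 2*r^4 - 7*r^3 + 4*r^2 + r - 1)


(1) = -4
(2) = 9*s - 18
(3) = o^5 - 2*o^4 + 3*o^3 - 3*o^2 - 5*o + 4
(4) = -r^5 - 2*r^4 + 9*r^3 - 6*r^2 + 8*r - 2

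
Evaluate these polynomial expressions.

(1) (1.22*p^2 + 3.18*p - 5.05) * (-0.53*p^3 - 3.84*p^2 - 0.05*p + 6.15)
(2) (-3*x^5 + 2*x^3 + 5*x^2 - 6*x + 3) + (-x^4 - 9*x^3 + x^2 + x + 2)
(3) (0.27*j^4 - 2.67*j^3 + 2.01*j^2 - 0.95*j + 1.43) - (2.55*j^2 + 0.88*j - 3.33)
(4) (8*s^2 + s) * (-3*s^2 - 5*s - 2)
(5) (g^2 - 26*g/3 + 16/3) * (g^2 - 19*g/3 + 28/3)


(1) = -0.6466*p^5 - 6.3702*p^4 - 9.5957*p^3 + 26.736*p^2 + 19.8095*p - 31.0575
(2) = -3*x^5 - x^4 - 7*x^3 + 6*x^2 - 5*x + 5
(3) = 0.27*j^4 - 2.67*j^3 - 0.54*j^2 - 1.83*j + 4.76
(4) = -24*s^4 - 43*s^3 - 21*s^2 - 2*s
(5) = g^4 - 15*g^3 + 626*g^2/9 - 344*g/3 + 448/9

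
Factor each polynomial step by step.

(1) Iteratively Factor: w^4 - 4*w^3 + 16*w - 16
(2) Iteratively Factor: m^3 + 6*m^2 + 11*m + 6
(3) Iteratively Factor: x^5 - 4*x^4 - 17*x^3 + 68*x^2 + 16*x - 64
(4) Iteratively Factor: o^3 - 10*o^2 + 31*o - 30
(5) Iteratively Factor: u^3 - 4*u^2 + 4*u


(1) = (w - 2)*(w^3 - 2*w^2 - 4*w + 8) = (w - 2)^2*(w^2 - 4) = (w - 2)^2*(w + 2)*(w - 2)
(2) = (m + 2)*(m^2 + 4*m + 3) = (m + 1)*(m + 2)*(m + 3)
(3) = (x + 1)*(x^4 - 5*x^3 - 12*x^2 + 80*x - 64) = (x + 1)*(x + 4)*(x^3 - 9*x^2 + 24*x - 16) = (x - 4)*(x + 1)*(x + 4)*(x^2 - 5*x + 4) = (x - 4)^2*(x + 1)*(x + 4)*(x - 1)
(4) = (o - 2)*(o^2 - 8*o + 15) = (o - 3)*(o - 2)*(o - 5)
(5) = (u - 2)*(u^2 - 2*u) = u*(u - 2)*(u - 2)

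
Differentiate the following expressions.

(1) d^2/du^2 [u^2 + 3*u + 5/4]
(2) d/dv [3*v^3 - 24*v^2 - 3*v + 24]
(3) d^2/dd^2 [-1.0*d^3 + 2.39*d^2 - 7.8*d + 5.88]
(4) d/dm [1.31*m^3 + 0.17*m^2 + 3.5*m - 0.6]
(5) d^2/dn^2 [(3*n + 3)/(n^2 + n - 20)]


(1) = 2
(2) = 9*v^2 - 48*v - 3
(3) = 4.78 - 6.0*d
(4) = 3.93*m^2 + 0.34*m + 3.5
(5) = 6*((n + 1)*(2*n + 1)^2 - (3*n + 2)*(n^2 + n - 20))/(n^2 + n - 20)^3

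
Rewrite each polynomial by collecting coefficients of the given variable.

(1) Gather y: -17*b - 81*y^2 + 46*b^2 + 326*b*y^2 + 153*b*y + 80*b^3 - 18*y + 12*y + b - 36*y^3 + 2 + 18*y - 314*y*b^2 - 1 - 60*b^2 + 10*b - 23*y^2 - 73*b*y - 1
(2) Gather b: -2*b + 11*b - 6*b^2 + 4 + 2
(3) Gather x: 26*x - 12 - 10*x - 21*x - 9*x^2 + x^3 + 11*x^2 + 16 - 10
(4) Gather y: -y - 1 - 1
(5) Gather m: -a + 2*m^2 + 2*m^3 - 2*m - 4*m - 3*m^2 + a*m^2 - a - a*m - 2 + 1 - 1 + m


(1) = 80*b^3 - 14*b^2 - 6*b - 36*y^3 + y^2*(326*b - 104) + y*(-314*b^2 + 80*b + 12)
(2) = -6*b^2 + 9*b + 6
(3) = x^3 + 2*x^2 - 5*x - 6
(4) = -y - 2
(5) = -2*a + 2*m^3 + m^2*(a - 1) + m*(-a - 5) - 2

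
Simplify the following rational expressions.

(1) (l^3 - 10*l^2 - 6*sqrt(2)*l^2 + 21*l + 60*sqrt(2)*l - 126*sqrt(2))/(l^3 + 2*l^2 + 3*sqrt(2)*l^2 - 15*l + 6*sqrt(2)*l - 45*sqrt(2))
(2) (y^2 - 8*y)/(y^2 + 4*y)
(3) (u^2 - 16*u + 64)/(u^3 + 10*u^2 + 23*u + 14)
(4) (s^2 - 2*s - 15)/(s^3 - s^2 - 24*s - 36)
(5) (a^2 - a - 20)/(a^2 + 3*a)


(1) = (l^2 + l*(-6*sqrt(2) - 7) + 42*sqrt(2))/(l^2 + l*(3*sqrt(2) + 5) + 15*sqrt(2))
(2) = (y - 8)/(y + 4)
(3) = (u^2 - 16*u + 64)/(u^3 + 10*u^2 + 23*u + 14)
(4) = (s - 5)/(s^2 - 4*s - 12)
(5) = (a^2 - a - 20)/(a^2 + 3*a)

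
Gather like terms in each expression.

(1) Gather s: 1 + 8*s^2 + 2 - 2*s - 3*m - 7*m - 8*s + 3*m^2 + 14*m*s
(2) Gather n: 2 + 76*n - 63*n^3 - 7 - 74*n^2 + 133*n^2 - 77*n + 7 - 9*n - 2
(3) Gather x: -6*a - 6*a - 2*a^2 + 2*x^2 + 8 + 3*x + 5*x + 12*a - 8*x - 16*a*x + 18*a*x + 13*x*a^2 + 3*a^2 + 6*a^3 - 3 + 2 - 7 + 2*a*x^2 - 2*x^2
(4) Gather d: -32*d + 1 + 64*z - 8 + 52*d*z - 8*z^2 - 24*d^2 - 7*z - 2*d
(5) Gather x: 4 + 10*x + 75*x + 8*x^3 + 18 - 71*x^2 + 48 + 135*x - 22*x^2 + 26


(1) = 3*m^2 - 10*m + 8*s^2 + s*(14*m - 10) + 3
(2) = -63*n^3 + 59*n^2 - 10*n
(3) = 6*a^3 + a^2 + 2*a*x^2 + x*(13*a^2 + 2*a)
(4) = -24*d^2 + d*(52*z - 34) - 8*z^2 + 57*z - 7
(5) = 8*x^3 - 93*x^2 + 220*x + 96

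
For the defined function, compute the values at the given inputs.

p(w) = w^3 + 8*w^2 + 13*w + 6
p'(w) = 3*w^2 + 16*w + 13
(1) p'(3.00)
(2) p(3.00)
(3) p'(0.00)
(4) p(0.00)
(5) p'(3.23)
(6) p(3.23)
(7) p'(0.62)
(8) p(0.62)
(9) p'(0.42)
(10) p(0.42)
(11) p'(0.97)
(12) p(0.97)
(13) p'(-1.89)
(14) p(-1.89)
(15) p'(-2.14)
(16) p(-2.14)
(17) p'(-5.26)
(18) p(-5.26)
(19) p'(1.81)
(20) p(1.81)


(1) = 88.00
(2) = 144.00
(3) = 13.00
(4) = 6.00
(5) = 95.98
(6) = 165.15
(7) = 24.07
(8) = 17.37
(9) = 20.25
(10) = 12.95
(11) = 31.34
(12) = 27.05
(13) = -6.52
(14) = 3.26
(15) = -7.50
(16) = 5.02
(17) = 11.84
(18) = 13.43
(19) = 51.79
(20) = 61.67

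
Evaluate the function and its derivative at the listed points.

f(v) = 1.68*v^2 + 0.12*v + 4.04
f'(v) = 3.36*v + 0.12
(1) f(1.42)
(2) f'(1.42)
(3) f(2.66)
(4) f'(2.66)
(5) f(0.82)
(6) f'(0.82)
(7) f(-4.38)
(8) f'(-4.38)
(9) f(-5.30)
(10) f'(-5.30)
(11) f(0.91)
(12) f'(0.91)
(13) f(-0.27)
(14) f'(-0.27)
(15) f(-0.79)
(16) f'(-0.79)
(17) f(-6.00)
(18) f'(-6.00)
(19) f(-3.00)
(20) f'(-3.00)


(1) = 7.60
(2) = 4.89
(3) = 16.25
(4) = 9.06
(5) = 5.27
(6) = 2.88
(7) = 35.74
(8) = -14.60
(9) = 50.60
(10) = -17.69
(11) = 5.54
(12) = 3.18
(13) = 4.13
(14) = -0.79
(15) = 4.99
(16) = -2.53
(17) = 63.80
(18) = -20.04
(19) = 18.80
(20) = -9.96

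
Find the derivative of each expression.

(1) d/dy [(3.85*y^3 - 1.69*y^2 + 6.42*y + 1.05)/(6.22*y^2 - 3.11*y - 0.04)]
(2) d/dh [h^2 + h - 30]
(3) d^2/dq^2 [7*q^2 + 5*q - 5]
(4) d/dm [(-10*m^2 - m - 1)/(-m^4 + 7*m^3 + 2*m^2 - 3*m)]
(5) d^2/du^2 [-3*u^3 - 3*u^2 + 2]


(1) = (23.947*y^4 - 23.947*y^3 - 35.1385*y^2 - 12.9268*y + 3.0087)/(38.6884*y^4 - 38.6884*y^3 + 9.1745*y^2 + 0.2488*y + 0.0016)
(2) = 2*h + 1
(3) = 14
(4) = (-20*m^5 + 67*m^4 + 10*m^3 + 53*m^2 + 4*m - 3)/(m^2*(m^6 - 14*m^5 + 45*m^4 + 34*m^3 - 38*m^2 - 12*m + 9))
(5) = -18*u - 6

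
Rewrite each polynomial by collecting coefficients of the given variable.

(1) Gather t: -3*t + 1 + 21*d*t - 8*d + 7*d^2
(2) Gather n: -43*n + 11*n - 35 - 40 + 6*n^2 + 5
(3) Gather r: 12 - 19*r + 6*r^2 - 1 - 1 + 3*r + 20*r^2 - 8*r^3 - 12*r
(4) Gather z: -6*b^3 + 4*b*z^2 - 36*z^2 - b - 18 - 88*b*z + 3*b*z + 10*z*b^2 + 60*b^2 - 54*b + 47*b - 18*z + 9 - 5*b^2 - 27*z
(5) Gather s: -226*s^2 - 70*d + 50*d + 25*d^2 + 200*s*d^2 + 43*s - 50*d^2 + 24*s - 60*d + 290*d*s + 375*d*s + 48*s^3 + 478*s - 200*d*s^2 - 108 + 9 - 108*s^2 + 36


(1) = 7*d^2 - 8*d + t*(21*d - 3) + 1
(2) = 6*n^2 - 32*n - 70
(3) = -8*r^3 + 26*r^2 - 28*r + 10
(4) = -6*b^3 + 55*b^2 - 8*b + z^2*(4*b - 36) + z*(10*b^2 - 85*b - 45) - 9
(5) = -25*d^2 - 80*d + 48*s^3 + s^2*(-200*d - 334) + s*(200*d^2 + 665*d + 545) - 63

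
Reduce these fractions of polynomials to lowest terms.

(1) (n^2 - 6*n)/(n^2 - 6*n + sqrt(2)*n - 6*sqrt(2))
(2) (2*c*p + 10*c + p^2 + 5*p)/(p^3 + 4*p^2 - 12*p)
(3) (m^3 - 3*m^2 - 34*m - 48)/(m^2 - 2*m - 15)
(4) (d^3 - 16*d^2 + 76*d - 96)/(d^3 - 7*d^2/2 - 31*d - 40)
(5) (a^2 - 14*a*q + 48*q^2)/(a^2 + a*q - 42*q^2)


(1) = n/(n + sqrt(2))
(2) = (2*c*p + 10*c + p^2 + 5*p)/(p^3 + 4*p^2 - 12*p)
(3) = (m^2 - 6*m - 16)/(m - 5)
(4) = (2*d^2 - 16*d + 24)/(2*d^2 + 9*d + 10)
(5) = (a - 8*q)/(a + 7*q)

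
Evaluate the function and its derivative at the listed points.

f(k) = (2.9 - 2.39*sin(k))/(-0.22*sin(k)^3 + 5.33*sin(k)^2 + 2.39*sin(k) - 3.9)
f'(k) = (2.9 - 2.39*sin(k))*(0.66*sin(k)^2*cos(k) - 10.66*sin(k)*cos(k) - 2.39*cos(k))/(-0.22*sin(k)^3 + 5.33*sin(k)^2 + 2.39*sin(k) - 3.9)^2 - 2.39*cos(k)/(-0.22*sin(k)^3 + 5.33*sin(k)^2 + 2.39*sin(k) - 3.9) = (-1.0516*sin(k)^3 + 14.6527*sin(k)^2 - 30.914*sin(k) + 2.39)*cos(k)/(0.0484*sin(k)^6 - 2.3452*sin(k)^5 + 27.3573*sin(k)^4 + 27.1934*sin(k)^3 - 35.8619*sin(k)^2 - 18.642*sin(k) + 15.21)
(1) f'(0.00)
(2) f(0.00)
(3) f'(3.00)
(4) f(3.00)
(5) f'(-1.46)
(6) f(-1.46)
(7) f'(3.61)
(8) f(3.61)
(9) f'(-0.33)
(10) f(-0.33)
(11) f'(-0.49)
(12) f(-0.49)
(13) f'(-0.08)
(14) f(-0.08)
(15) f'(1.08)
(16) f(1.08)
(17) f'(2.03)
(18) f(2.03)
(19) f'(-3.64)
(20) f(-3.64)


(1) = 0.16
(2) = -0.74
(3) = 0.14
(4) = -0.74
(5) = 8.52
(6) = -6.64
(7) = -1.16
(8) = -1.03
(9) = 0.78
(10) = -0.89
(11) = 1.23
(12) = -1.05
(13) = 0.30
(14) = -0.76
(15) = -1.38
(16) = 0.36
(17) = 1.13
(18) = 0.32
(19) = 3.29
(20) = -1.12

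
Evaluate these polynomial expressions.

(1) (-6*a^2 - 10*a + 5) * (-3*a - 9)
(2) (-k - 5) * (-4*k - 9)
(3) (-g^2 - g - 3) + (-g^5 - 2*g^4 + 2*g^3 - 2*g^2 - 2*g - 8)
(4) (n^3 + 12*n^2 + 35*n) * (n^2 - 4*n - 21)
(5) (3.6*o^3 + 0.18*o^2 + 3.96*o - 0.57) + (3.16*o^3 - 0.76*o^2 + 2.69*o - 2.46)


(1) = 18*a^3 + 84*a^2 + 75*a - 45
(2) = 4*k^2 + 29*k + 45
(3) = -g^5 - 2*g^4 + 2*g^3 - 3*g^2 - 3*g - 11
(4) = n^5 + 8*n^4 - 34*n^3 - 392*n^2 - 735*n
(5) = 6.76*o^3 - 0.58*o^2 + 6.65*o - 3.03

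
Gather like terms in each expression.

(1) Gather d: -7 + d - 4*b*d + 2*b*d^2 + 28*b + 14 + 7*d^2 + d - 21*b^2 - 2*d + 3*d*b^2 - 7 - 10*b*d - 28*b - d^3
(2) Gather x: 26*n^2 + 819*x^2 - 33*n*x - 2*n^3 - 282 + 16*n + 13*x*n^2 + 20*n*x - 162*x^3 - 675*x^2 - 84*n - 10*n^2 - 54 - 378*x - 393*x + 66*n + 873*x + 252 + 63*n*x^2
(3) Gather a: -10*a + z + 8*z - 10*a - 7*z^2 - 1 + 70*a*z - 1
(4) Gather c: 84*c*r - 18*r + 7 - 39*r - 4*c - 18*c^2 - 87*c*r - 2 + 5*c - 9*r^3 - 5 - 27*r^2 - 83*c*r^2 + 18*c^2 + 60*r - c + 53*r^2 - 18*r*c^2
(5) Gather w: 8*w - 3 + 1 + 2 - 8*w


(1) = -21*b^2 - d^3 + d^2*(2*b + 7) + d*(3*b^2 - 14*b)
(2) = -2*n^3 + 16*n^2 - 2*n - 162*x^3 + x^2*(63*n + 144) + x*(13*n^2 - 13*n + 102) - 84
(3) = a*(70*z - 20) - 7*z^2 + 9*z - 2
(4) = -18*c^2*r + c*(-83*r^2 - 3*r) - 9*r^3 + 26*r^2 + 3*r
(5) = 0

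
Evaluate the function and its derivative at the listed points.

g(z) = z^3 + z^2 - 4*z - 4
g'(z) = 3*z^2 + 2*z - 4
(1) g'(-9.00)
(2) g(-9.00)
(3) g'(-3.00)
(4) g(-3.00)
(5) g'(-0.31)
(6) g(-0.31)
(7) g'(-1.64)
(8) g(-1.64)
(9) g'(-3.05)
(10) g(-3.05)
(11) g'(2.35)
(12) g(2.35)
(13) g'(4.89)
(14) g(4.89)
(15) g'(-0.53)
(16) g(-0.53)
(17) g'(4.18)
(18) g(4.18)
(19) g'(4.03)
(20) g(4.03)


(1) = 221.00
(2) = -616.00
(3) = 17.00
(4) = -10.00
(5) = -4.33
(6) = -2.69
(7) = 0.79
(8) = 0.84
(9) = 17.81
(10) = -10.87
(11) = 17.27
(12) = 5.10
(13) = 77.52
(14) = 117.28
(15) = -4.22
(16) = -1.75
(17) = 56.78
(18) = 69.79
(19) = 52.78
(20) = 61.57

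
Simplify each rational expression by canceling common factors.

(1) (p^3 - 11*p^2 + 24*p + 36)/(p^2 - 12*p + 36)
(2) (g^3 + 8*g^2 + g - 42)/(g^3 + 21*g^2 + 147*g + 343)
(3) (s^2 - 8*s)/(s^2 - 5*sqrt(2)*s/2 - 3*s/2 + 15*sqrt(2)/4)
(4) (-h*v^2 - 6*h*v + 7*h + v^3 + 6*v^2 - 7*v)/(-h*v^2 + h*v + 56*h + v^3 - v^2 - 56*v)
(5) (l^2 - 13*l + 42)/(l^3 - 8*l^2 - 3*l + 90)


(1) = p + 1
(2) = (g^2 + g - 6)/(g^2 + 14*g + 49)
(3) = (4*s^2 - 32*s)/(4*s^2 + s*(-10*sqrt(2) - 6) + 15*sqrt(2))
(4) = (v - 1)/(v - 8)
(5) = (l - 7)/(l^2 - 2*l - 15)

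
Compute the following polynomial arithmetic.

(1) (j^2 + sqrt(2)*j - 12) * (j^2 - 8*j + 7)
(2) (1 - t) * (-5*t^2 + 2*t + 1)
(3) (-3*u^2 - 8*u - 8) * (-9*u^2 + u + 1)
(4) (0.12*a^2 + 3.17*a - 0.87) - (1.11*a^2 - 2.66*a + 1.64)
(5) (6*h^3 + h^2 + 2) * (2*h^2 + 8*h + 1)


(1) = j^4 - 8*j^3 + sqrt(2)*j^3 - 8*sqrt(2)*j^2 - 5*j^2 + 7*sqrt(2)*j + 96*j - 84
(2) = 5*t^3 - 7*t^2 + t + 1
(3) = 27*u^4 + 69*u^3 + 61*u^2 - 16*u - 8
(4) = -0.99*a^2 + 5.83*a - 2.51
(5) = 12*h^5 + 50*h^4 + 14*h^3 + 5*h^2 + 16*h + 2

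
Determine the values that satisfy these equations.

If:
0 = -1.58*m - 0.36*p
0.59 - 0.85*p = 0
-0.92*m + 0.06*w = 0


Then:
m = -0.16
p = 0.69
w = -2.43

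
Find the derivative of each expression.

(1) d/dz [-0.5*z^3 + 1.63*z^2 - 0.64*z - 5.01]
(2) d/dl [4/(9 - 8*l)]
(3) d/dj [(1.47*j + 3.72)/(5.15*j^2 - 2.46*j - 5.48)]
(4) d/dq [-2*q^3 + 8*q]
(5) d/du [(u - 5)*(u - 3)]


(1) = -1.5*z^2 + 3.26*z - 0.64
(2) = 32/(8*l - 9)^2
(3) = (-7.5705*j^2 - 38.316*j + 1.0956)/(26.5225*j^4 - 25.338*j^3 - 50.3924*j^2 + 26.9616*j + 30.0304)
(4) = 8 - 6*q^2
(5) = 2*u - 8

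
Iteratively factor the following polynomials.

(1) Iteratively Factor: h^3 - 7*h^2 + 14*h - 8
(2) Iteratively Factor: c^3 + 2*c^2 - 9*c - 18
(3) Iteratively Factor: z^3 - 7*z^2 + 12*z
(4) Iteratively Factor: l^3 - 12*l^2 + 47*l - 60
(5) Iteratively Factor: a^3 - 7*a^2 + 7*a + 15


(1) = (h - 2)*(h^2 - 5*h + 4) = (h - 4)*(h - 2)*(h - 1)
(2) = (c - 3)*(c^2 + 5*c + 6) = (c - 3)*(c + 2)*(c + 3)
(3) = (z)*(z^2 - 7*z + 12) = z*(z - 4)*(z - 3)
(4) = (l - 3)*(l^2 - 9*l + 20) = (l - 5)*(l - 3)*(l - 4)
(5) = (a + 1)*(a^2 - 8*a + 15) = (a - 5)*(a + 1)*(a - 3)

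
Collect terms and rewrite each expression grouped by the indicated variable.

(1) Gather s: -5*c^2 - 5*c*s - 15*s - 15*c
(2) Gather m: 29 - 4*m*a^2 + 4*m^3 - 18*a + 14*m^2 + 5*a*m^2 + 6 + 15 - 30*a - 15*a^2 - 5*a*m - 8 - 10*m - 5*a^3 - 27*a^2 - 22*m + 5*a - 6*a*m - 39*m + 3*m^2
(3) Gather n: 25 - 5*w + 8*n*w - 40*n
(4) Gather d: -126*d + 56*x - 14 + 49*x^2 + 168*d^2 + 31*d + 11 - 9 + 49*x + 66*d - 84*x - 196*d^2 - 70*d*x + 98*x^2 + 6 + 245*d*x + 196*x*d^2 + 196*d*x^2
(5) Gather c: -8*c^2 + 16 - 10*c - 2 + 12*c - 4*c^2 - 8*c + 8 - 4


(1) = -5*c^2 - 15*c + s*(-5*c - 15)
(2) = -5*a^3 - 42*a^2 - 43*a + 4*m^3 + m^2*(5*a + 17) + m*(-4*a^2 - 11*a - 71) + 42
(3) = n*(8*w - 40) - 5*w + 25
(4) = d^2*(196*x - 28) + d*(196*x^2 + 175*x - 29) + 147*x^2 + 21*x - 6
(5) = -12*c^2 - 6*c + 18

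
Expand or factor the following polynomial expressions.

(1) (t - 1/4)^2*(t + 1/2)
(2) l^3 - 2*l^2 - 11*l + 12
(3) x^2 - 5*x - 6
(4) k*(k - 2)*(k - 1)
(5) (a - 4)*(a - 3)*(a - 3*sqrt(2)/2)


(1) = t^3 - 3*t/16 + 1/32
(2) = (l - 4)*(l - 1)*(l + 3)
(3) = (x - 6)*(x + 1)
(4) = k^3 - 3*k^2 + 2*k
(5) = a^3 - 7*a^2 - 3*sqrt(2)*a^2/2 + 12*a + 21*sqrt(2)*a/2 - 18*sqrt(2)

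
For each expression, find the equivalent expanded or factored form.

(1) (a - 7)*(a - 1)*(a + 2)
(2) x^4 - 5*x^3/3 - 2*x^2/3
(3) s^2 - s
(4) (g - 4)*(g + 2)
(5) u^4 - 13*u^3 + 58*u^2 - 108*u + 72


(1) = a^3 - 6*a^2 - 9*a + 14
(2) = x^2*(x - 2)*(x + 1/3)
(3) = s*(s - 1)
(4) = g^2 - 2*g - 8
(5) = (u - 6)*(u - 3)*(u - 2)^2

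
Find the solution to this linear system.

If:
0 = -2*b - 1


Then:
b = -1/2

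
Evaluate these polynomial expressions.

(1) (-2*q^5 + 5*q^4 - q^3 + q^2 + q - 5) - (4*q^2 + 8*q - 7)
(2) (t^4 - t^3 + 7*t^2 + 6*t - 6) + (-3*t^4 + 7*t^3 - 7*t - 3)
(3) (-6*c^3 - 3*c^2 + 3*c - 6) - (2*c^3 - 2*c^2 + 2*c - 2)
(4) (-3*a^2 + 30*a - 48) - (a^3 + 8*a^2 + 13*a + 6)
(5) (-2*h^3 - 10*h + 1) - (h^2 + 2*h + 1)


(1) = -2*q^5 + 5*q^4 - q^3 - 3*q^2 - 7*q + 2
(2) = -2*t^4 + 6*t^3 + 7*t^2 - t - 9
(3) = -8*c^3 - c^2 + c - 4
(4) = -a^3 - 11*a^2 + 17*a - 54
(5) = -2*h^3 - h^2 - 12*h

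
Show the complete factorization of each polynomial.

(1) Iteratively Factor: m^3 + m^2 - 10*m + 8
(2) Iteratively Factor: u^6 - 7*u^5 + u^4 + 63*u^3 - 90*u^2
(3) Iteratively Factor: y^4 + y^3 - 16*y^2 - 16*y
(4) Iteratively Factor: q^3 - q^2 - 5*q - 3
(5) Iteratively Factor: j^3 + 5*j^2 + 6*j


(1) = (m - 1)*(m^2 + 2*m - 8) = (m - 2)*(m - 1)*(m + 4)
(2) = (u)*(u^5 - 7*u^4 + u^3 + 63*u^2 - 90*u) = u*(u + 3)*(u^4 - 10*u^3 + 31*u^2 - 30*u) = u*(u - 3)*(u + 3)*(u^3 - 7*u^2 + 10*u) = u*(u - 5)*(u - 3)*(u + 3)*(u^2 - 2*u) = u*(u - 5)*(u - 3)*(u - 2)*(u + 3)*(u)
(3) = (y + 1)*(y^3 - 16*y) = y*(y + 1)*(y^2 - 16) = y*(y - 4)*(y + 1)*(y + 4)
(4) = (q + 1)*(q^2 - 2*q - 3) = (q + 1)^2*(q - 3)
(5) = (j)*(j^2 + 5*j + 6) = j*(j + 2)*(j + 3)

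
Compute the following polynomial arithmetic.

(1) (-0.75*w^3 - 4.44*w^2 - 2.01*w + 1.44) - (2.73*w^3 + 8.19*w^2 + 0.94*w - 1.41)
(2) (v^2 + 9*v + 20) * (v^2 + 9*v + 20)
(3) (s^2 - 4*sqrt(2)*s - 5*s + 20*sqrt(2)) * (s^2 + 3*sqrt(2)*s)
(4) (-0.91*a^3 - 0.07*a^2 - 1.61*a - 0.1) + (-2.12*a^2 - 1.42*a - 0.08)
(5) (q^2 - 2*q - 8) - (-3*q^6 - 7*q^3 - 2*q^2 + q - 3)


(1) = -3.48*w^3 - 12.63*w^2 - 2.95*w + 2.85
(2) = v^4 + 18*v^3 + 121*v^2 + 360*v + 400
(3) = s^4 - 5*s^3 - sqrt(2)*s^3 - 24*s^2 + 5*sqrt(2)*s^2 + 120*s
(4) = -0.91*a^3 - 2.19*a^2 - 3.03*a - 0.18
(5) = 3*q^6 + 7*q^3 + 3*q^2 - 3*q - 5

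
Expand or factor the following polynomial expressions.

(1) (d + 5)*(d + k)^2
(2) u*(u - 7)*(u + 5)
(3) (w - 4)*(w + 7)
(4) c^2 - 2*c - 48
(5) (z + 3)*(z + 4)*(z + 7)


(1) = d^3 + 2*d^2*k + 5*d^2 + d*k^2 + 10*d*k + 5*k^2
(2) = u^3 - 2*u^2 - 35*u
(3) = w^2 + 3*w - 28
(4) = (c - 8)*(c + 6)
(5) = z^3 + 14*z^2 + 61*z + 84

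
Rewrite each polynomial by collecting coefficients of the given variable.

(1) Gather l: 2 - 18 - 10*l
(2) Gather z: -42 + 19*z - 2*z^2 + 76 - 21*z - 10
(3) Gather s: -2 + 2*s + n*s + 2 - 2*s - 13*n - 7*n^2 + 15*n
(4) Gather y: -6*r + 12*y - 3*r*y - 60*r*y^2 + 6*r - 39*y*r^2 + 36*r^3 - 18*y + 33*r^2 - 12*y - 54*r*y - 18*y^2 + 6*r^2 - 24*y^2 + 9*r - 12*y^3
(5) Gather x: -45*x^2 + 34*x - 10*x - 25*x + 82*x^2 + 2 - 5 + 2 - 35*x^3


(1) = -10*l - 16
(2) = -2*z^2 - 2*z + 24
(3) = -7*n^2 + n*s + 2*n
(4) = 36*r^3 + 39*r^2 + 9*r - 12*y^3 + y^2*(-60*r - 42) + y*(-39*r^2 - 57*r - 18)
(5) = -35*x^3 + 37*x^2 - x - 1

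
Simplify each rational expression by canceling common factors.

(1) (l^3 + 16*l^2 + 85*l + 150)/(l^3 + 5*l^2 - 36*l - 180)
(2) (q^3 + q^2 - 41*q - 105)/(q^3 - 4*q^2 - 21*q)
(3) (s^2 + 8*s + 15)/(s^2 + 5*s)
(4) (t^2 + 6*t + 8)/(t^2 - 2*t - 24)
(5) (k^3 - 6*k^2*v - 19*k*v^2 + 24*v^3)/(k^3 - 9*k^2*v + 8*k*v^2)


(1) = (l + 5)/(l - 6)
(2) = (q + 5)/q
(3) = (s + 3)/s
(4) = (t + 2)/(t - 6)
(5) = (k + 3*v)/k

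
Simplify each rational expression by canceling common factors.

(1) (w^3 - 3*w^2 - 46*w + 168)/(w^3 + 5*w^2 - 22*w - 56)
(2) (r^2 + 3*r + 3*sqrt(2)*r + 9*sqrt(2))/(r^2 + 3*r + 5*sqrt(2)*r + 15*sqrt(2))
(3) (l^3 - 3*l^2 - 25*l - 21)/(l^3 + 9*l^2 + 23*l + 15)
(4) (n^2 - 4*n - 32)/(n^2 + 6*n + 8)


(1) = (w - 6)/(w + 2)
(2) = (r + 3*sqrt(2))/(r + 5*sqrt(2))
(3) = (l - 7)/(l + 5)
(4) = (n - 8)/(n + 2)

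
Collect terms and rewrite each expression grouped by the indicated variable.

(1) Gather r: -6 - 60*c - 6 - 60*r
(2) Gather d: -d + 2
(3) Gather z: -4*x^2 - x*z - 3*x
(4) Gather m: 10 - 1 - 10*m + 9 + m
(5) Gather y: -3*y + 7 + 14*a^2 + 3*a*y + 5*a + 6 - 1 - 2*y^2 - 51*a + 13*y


(1) = -60*c - 60*r - 12
(2) = 2 - d
(3) = -4*x^2 - x*z - 3*x
(4) = 18 - 9*m
(5) = 14*a^2 - 46*a - 2*y^2 + y*(3*a + 10) + 12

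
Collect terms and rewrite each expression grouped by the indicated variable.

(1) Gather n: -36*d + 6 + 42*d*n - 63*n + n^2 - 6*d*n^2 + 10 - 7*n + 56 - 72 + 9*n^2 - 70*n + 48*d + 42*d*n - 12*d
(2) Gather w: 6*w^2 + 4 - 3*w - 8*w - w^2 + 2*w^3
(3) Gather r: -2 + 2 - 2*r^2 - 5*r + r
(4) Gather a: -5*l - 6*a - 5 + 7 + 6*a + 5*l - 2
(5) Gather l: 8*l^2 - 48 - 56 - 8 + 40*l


(1) = n^2*(10 - 6*d) + n*(84*d - 140)
(2) = 2*w^3 + 5*w^2 - 11*w + 4
(3) = -2*r^2 - 4*r
(4) = 0
(5) = 8*l^2 + 40*l - 112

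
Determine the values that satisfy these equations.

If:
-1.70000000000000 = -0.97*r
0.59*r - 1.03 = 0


Then:
No Solution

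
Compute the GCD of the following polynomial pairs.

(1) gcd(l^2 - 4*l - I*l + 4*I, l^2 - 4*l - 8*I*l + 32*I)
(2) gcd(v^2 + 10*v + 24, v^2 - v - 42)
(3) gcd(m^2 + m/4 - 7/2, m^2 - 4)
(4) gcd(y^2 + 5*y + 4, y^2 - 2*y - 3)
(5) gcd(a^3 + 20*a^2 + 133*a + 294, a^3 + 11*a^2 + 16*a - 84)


(1) = l - 4
(2) = gcd((v + 4)*(v + 6), (v - 7)*(v + 6)) = v + 6
(3) = gcd((m - 7/4)*(m + 2), (m - 2)*(m + 2)) = m + 2
(4) = y + 1
(5) = gcd((a + 6)*(a + 7)^2, (a - 2)*(a + 6)*(a + 7)) = a^2 + 13*a + 42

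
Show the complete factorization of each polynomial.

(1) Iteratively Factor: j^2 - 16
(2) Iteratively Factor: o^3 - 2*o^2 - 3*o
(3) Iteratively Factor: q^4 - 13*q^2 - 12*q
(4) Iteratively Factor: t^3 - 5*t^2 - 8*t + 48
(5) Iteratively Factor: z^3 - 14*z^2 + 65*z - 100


(1) = (j - 4)*(j + 4)
(2) = (o + 1)*(o^2 - 3*o) = o*(o + 1)*(o - 3)
(3) = (q + 3)*(q^3 - 3*q^2 - 4*q) = (q - 4)*(q + 3)*(q^2 + q) = q*(q - 4)*(q + 3)*(q + 1)
(4) = (t - 4)*(t^2 - t - 12) = (t - 4)*(t + 3)*(t - 4)
(5) = (z - 4)*(z^2 - 10*z + 25) = (z - 5)*(z - 4)*(z - 5)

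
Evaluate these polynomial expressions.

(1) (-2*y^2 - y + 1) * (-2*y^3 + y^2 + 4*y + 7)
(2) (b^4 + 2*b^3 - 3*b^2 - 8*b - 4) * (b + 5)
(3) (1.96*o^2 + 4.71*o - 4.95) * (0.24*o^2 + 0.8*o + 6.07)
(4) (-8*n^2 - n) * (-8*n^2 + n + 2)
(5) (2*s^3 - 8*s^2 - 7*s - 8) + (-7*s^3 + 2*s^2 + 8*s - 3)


(1) = 4*y^5 - 11*y^3 - 17*y^2 - 3*y + 7
(2) = b^5 + 7*b^4 + 7*b^3 - 23*b^2 - 44*b - 20
(3) = 0.4704*o^4 + 2.6984*o^3 + 14.4772*o^2 + 24.6297*o - 30.0465
(4) = 64*n^4 - 17*n^2 - 2*n
(5) = -5*s^3 - 6*s^2 + s - 11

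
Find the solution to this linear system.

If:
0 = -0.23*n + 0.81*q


Then:
n = 3.52173913043478*q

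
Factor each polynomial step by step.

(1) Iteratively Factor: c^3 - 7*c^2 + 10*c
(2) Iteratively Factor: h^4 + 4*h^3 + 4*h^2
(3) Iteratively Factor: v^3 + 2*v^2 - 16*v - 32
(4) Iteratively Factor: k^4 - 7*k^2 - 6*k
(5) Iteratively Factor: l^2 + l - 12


(1) = (c - 5)*(c^2 - 2*c) = (c - 5)*(c - 2)*(c)
(2) = (h)*(h^3 + 4*h^2 + 4*h) = h*(h + 2)*(h^2 + 2*h) = h*(h + 2)^2*(h)
(3) = (v - 4)*(v^2 + 6*v + 8) = (v - 4)*(v + 2)*(v + 4)
(4) = (k - 3)*(k^3 + 3*k^2 + 2*k) = (k - 3)*(k + 1)*(k^2 + 2*k) = k*(k - 3)*(k + 1)*(k + 2)
(5) = (l - 3)*(l + 4)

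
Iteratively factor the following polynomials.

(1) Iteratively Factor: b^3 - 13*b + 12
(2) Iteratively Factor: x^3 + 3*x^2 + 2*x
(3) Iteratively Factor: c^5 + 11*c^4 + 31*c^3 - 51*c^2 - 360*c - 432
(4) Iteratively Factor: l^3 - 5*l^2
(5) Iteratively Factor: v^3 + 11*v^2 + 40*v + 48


(1) = (b - 1)*(b^2 + b - 12) = (b - 3)*(b - 1)*(b + 4)
(2) = (x + 1)*(x^2 + 2*x) = (x + 1)*(x + 2)*(x)
(3) = (c + 4)*(c^4 + 7*c^3 + 3*c^2 - 63*c - 108) = (c + 4)^2*(c^3 + 3*c^2 - 9*c - 27) = (c + 3)*(c + 4)^2*(c^2 - 9) = (c + 3)^2*(c + 4)^2*(c - 3)
(4) = (l)*(l^2 - 5*l) = l*(l - 5)*(l)
(5) = (v + 3)*(v^2 + 8*v + 16) = (v + 3)*(v + 4)*(v + 4)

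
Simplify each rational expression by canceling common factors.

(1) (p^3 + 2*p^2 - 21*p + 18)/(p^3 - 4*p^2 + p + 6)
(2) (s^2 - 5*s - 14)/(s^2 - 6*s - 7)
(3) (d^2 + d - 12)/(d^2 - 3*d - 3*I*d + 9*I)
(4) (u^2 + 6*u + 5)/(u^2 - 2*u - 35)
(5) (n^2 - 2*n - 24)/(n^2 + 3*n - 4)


(1) = (p^2 + 5*p - 6)/(p^2 - p - 2)
(2) = (s + 2)/(s + 1)
(3) = (d + 4)/(d - 3*I)
(4) = (u + 1)/(u - 7)
(5) = (n - 6)/(n - 1)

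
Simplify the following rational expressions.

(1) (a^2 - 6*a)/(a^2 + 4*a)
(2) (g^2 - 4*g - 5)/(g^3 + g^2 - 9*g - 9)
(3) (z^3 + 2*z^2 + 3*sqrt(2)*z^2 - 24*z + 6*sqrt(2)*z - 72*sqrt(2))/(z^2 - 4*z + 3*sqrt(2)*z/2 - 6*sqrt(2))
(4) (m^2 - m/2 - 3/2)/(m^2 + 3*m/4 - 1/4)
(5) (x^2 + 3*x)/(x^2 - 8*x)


(1) = (a - 6)/(a + 4)
(2) = (g - 5)/(g^2 - 9)
(3) = (2*z^2 + z*(6*sqrt(2) + 12) + 36*sqrt(2))/(2*z + 3*sqrt(2))
(4) = (4*m - 6)/(4*m - 1)
(5) = (x + 3)/(x - 8)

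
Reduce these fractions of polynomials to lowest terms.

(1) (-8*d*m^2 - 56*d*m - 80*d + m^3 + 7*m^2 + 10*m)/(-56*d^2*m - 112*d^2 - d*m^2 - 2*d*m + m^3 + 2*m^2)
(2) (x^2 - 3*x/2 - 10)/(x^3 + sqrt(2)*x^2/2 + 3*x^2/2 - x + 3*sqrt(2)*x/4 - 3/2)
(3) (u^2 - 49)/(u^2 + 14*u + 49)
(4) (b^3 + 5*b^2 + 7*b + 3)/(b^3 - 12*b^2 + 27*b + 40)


(1) = (m + 5)/(7*d + m)
(2) = (8*x^2 - 12*x - 80)/(8*x^3 + x^2*(4*sqrt(2) + 12) + x*(-8 + 6*sqrt(2)) - 12)
(3) = (u - 7)/(u + 7)
(4) = (b^2 + 4*b + 3)/(b^2 - 13*b + 40)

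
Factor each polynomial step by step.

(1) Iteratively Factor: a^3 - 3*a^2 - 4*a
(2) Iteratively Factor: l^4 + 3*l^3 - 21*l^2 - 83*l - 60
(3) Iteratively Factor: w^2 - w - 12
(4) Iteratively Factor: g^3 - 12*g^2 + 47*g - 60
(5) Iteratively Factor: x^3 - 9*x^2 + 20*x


(1) = (a - 4)*(a^2 + a) = a*(a - 4)*(a + 1)
(2) = (l + 3)*(l^3 - 21*l - 20) = (l + 3)*(l + 4)*(l^2 - 4*l - 5) = (l + 1)*(l + 3)*(l + 4)*(l - 5)
(3) = (w + 3)*(w - 4)
(4) = (g - 5)*(g^2 - 7*g + 12) = (g - 5)*(g - 4)*(g - 3)
(5) = (x - 4)*(x^2 - 5*x) = x*(x - 4)*(x - 5)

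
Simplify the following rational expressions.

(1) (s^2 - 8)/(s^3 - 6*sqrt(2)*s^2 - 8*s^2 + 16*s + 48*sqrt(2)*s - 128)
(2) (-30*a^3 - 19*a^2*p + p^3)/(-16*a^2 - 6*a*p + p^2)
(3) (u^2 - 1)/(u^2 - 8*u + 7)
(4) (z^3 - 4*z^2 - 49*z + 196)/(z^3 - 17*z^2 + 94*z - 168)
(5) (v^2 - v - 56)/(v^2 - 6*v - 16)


(1) = (s + 2*sqrt(2))/(s^2 + s*(-8 - 4*sqrt(2)) + 32*sqrt(2))
(2) = (-15*a^2 - 2*a*p + p^2)/(-8*a + p)
(3) = (u + 1)/(u - 7)
(4) = (z + 7)/(z - 6)
(5) = (v + 7)/(v + 2)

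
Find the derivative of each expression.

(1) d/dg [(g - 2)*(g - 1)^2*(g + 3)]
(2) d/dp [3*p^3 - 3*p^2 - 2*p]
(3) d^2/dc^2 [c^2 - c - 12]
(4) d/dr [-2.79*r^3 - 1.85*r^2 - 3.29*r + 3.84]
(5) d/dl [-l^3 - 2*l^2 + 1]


(1) = 4*g^3 - 3*g^2 - 14*g + 13
(2) = 9*p^2 - 6*p - 2
(3) = 2
(4) = -8.37*r^2 - 3.7*r - 3.29
(5) = l*(-3*l - 4)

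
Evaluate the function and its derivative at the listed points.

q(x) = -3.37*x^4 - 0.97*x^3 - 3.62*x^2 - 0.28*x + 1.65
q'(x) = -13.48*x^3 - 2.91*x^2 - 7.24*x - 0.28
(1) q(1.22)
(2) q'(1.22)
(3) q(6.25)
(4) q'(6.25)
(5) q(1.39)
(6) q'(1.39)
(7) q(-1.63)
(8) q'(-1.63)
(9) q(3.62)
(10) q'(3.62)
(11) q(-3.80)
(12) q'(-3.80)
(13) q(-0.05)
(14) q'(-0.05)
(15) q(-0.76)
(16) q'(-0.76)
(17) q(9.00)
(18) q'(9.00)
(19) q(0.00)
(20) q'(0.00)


(1) = -13.31
(2) = -37.92
(3) = -5520.53
(4) = -3450.22
(5) = -20.92
(6) = -52.17
(7) = -27.10
(8) = 62.17
(9) = -671.53
(10) = -704.09
(11) = -699.02
(12) = 724.89
(13) = 1.66
(14) = 0.08
(15) = -0.93
(16) = 9.46
(17) = -23111.79
(18) = -10128.07
(19) = 1.65
(20) = -0.28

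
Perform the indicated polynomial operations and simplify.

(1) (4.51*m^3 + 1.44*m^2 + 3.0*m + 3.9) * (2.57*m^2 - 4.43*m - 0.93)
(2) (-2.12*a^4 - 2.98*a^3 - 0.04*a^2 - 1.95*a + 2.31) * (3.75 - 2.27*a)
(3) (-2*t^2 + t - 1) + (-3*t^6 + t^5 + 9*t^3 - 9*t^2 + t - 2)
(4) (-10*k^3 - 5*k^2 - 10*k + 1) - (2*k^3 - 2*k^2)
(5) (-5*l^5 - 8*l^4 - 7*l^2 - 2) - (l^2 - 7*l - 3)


(1) = 11.5907*m^5 - 16.2785*m^4 - 2.8635*m^3 - 4.6062*m^2 - 20.067*m - 3.627
(2) = 4.8124*a^5 - 1.1854*a^4 - 11.0842*a^3 + 4.2765*a^2 - 12.5562*a + 8.6625
(3) = -3*t^6 + t^5 + 9*t^3 - 11*t^2 + 2*t - 3
(4) = -12*k^3 - 3*k^2 - 10*k + 1
(5) = -5*l^5 - 8*l^4 - 8*l^2 + 7*l + 1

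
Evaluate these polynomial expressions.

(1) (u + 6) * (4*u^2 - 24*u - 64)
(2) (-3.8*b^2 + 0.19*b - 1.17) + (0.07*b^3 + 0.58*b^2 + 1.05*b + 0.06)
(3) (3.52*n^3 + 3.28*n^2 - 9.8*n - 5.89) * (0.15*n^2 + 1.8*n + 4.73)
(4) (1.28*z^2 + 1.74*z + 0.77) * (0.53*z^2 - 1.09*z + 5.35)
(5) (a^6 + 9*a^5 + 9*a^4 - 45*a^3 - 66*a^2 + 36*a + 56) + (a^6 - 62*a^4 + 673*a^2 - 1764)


(1) = 4*u^3 - 208*u - 384
(2) = 0.07*b^3 - 3.22*b^2 + 1.24*b - 1.11
(3) = 0.528*n^5 + 6.828*n^4 + 21.0836*n^3 - 3.0091*n^2 - 56.956*n - 27.8597
(4) = 0.6784*z^4 - 0.473*z^3 + 5.3595*z^2 + 8.4697*z + 4.1195
(5) = 2*a^6 + 9*a^5 - 53*a^4 - 45*a^3 + 607*a^2 + 36*a - 1708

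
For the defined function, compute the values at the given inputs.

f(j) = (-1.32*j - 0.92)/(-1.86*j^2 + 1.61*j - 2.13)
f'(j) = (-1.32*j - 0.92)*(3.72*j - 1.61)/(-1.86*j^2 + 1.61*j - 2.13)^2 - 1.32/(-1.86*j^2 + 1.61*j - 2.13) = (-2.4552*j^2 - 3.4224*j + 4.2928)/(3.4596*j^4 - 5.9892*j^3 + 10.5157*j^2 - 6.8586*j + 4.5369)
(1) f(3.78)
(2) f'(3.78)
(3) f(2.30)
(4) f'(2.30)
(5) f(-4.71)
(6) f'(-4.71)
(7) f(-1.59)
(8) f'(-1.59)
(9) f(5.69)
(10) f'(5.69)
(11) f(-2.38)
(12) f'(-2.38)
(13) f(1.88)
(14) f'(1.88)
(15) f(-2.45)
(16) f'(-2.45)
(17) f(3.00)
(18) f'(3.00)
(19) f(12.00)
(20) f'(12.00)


(1) = 0.26
(2) = -0.09
(3) = 0.48
(4) = -0.24
(5) = -0.10
(6) = -0.01
(7) = -0.13
(8) = 0.04
(9) = 0.16
(10) = -0.03
(11) = -0.13
(12) = -0.01
(13) = 0.60
(14) = -0.34
(15) = -0.13
(16) = -0.01
(17) = 0.35
(18) = -0.14
(19) = 0.07
(20) = -0.01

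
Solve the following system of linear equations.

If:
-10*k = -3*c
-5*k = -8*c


Then:
c = 0
k = 0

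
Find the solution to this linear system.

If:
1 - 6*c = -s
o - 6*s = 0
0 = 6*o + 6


Then:
c = 5/36
o = -1
s = -1/6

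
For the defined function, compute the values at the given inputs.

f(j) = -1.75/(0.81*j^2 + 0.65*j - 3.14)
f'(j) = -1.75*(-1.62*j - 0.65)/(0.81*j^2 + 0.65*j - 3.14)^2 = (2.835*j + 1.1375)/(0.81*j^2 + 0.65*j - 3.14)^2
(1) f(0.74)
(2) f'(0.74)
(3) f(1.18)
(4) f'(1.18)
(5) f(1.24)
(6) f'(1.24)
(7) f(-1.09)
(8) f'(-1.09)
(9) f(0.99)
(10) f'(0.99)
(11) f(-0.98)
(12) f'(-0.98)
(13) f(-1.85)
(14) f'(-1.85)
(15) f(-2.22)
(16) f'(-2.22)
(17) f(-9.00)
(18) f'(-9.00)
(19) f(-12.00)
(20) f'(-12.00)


(1) = 0.79
(2) = 0.66
(3) = 1.41
(4) = 2.89
(5) = 1.61
(6) = 3.93
(7) = 0.61
(8) = -0.23
(9) = 1.03
(10) = 1.36
(11) = 0.58
(12) = -0.18
(13) = 1.11
(14) = -1.67
(15) = 2.96
(16) = -14.76
(17) = -0.03
(18) = -0.01
(19) = -0.02
(20) = -0.00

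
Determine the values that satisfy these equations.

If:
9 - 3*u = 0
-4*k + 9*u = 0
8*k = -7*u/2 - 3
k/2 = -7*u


Then:
No Solution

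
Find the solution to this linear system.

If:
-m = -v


Then:
m = v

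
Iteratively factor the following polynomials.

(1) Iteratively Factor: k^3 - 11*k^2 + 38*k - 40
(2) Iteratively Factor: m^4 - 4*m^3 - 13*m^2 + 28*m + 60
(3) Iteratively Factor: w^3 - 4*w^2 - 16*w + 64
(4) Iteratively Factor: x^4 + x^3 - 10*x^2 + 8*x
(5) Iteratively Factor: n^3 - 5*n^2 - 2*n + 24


(1) = (k - 5)*(k^2 - 6*k + 8) = (k - 5)*(k - 2)*(k - 4)
(2) = (m - 3)*(m^3 - m^2 - 16*m - 20) = (m - 3)*(m + 2)*(m^2 - 3*m - 10) = (m - 3)*(m + 2)^2*(m - 5)
(3) = (w - 4)*(w^2 - 16) = (w - 4)^2*(w + 4)
(4) = (x + 4)*(x^3 - 3*x^2 + 2*x) = x*(x + 4)*(x^2 - 3*x + 2) = x*(x - 1)*(x + 4)*(x - 2)
(5) = (n - 3)*(n^2 - 2*n - 8) = (n - 4)*(n - 3)*(n + 2)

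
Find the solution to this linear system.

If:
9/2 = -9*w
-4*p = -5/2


Then:
p = 5/8
w = -1/2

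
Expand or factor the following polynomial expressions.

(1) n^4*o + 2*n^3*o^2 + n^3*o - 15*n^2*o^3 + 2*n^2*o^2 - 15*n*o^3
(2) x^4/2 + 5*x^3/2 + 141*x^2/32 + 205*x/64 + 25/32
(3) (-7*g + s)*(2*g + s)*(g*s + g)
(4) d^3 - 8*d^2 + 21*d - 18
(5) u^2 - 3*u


(1) = n*(n - 3*o)*(n + 5*o)*(n*o + o)
(2) = (x/2 + 1)*(x + 1/2)*(x + 5/4)^2
(3) = -14*g^3*s - 14*g^3 - 5*g^2*s^2 - 5*g^2*s + g*s^3 + g*s^2
(4) = (d - 3)^2*(d - 2)
(5) = u*(u - 3)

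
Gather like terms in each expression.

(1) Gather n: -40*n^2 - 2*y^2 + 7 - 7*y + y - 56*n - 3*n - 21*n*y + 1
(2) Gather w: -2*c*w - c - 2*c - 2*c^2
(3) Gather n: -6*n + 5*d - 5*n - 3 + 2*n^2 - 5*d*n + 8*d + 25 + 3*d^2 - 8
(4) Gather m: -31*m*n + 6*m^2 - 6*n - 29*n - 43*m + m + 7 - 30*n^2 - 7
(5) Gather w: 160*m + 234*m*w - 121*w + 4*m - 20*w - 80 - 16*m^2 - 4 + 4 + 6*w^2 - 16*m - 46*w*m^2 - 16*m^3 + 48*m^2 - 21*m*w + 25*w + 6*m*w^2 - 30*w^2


(1) = -40*n^2 + n*(-21*y - 59) - 2*y^2 - 6*y + 8
(2) = -2*c^2 - 2*c*w - 3*c
(3) = 3*d^2 + 13*d + 2*n^2 + n*(-5*d - 11) + 14
(4) = 6*m^2 + m*(-31*n - 42) - 30*n^2 - 35*n
(5) = -16*m^3 + 32*m^2 + 148*m + w^2*(6*m - 24) + w*(-46*m^2 + 213*m - 116) - 80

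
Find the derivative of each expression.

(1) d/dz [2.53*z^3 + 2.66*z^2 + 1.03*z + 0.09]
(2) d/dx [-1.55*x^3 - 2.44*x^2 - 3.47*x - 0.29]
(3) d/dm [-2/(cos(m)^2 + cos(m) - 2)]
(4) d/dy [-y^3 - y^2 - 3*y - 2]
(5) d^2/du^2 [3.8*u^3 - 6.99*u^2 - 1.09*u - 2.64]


(1) = 7.59*z^2 + 5.32*z + 1.03
(2) = -4.65*x^2 - 4.88*x - 3.47
(3) = -2*(2*cos(m) + 1)*sin(m)/(cos(m)^2 + cos(m) - 2)^2
(4) = -3*y^2 - 2*y - 3
(5) = 22.8*u - 13.98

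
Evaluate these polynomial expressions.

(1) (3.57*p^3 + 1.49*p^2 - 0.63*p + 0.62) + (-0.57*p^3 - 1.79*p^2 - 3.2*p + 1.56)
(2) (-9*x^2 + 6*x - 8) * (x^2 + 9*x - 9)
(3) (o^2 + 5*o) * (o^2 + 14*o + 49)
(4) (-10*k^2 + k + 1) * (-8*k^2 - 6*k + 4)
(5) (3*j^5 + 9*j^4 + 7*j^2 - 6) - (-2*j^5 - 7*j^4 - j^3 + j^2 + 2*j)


(1) = 3.0*p^3 - 0.3*p^2 - 3.83*p + 2.18
(2) = -9*x^4 - 75*x^3 + 127*x^2 - 126*x + 72
(3) = o^4 + 19*o^3 + 119*o^2 + 245*o
(4) = 80*k^4 + 52*k^3 - 54*k^2 - 2*k + 4
(5) = 5*j^5 + 16*j^4 + j^3 + 6*j^2 - 2*j - 6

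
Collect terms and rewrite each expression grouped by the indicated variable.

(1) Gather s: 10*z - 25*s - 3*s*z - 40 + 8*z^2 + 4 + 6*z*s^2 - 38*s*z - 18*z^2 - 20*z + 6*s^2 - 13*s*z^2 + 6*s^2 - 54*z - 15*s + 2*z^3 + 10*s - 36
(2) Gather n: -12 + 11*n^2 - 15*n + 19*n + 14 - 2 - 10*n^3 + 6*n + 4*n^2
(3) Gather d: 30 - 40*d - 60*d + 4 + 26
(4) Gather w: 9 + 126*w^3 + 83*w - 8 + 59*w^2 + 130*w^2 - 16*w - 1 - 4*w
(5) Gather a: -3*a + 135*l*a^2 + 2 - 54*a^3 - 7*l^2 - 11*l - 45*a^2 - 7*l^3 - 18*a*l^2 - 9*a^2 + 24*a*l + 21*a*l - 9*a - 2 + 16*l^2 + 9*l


(1) = s^2*(6*z + 12) + s*(-13*z^2 - 41*z - 30) + 2*z^3 - 10*z^2 - 64*z - 72
(2) = -10*n^3 + 15*n^2 + 10*n
(3) = 60 - 100*d
(4) = 126*w^3 + 189*w^2 + 63*w
(5) = -54*a^3 + a^2*(135*l - 54) + a*(-18*l^2 + 45*l - 12) - 7*l^3 + 9*l^2 - 2*l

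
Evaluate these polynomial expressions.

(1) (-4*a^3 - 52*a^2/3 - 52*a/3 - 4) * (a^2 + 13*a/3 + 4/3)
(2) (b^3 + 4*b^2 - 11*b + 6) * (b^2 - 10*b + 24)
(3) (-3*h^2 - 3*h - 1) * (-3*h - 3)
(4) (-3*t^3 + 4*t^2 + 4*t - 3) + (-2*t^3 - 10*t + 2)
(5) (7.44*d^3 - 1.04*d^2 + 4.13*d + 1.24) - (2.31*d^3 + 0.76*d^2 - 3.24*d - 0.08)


(1) = -4*a^5 - 104*a^4/3 - 880*a^3/9 - 920*a^2/9 - 364*a/9 - 16/3
(2) = b^5 - 6*b^4 - 27*b^3 + 212*b^2 - 324*b + 144
(3) = 9*h^3 + 18*h^2 + 12*h + 3
(4) = -5*t^3 + 4*t^2 - 6*t - 1
(5) = 5.13*d^3 - 1.8*d^2 + 7.37*d + 1.32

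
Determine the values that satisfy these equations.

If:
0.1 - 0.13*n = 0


Then:
n = 0.77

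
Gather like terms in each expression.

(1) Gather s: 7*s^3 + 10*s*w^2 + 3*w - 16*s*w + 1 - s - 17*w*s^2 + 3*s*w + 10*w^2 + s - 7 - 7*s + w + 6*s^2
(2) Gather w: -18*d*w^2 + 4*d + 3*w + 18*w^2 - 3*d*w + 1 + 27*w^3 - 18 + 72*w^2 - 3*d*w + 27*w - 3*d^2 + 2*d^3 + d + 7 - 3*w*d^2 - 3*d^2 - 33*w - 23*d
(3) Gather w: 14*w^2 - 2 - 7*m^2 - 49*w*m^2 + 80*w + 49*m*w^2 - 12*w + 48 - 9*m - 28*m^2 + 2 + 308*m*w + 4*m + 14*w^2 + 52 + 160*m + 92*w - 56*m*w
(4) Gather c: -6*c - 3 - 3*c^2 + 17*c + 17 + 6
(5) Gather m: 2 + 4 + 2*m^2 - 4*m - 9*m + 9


(1) = 7*s^3 + s^2*(6 - 17*w) + s*(10*w^2 - 13*w - 7) + 10*w^2 + 4*w - 6
(2) = 2*d^3 - 6*d^2 - 18*d + 27*w^3 + w^2*(90 - 18*d) + w*(-3*d^2 - 6*d - 3) - 10
(3) = -35*m^2 + 155*m + w^2*(49*m + 28) + w*(-49*m^2 + 252*m + 160) + 100
(4) = -3*c^2 + 11*c + 20
(5) = 2*m^2 - 13*m + 15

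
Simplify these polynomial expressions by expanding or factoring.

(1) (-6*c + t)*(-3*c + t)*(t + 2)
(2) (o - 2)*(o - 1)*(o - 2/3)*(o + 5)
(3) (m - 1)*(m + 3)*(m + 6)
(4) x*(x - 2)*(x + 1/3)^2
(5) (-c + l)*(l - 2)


(1) = 18*c^2*t + 36*c^2 - 9*c*t^2 - 18*c*t + t^3 + 2*t^2
(2) = o^4 + 4*o^3/3 - 43*o^2/3 + 56*o/3 - 20/3
(3) = m^3 + 8*m^2 + 9*m - 18
(4) = x^4 - 4*x^3/3 - 11*x^2/9 - 2*x/9
(5) = -c*l + 2*c + l^2 - 2*l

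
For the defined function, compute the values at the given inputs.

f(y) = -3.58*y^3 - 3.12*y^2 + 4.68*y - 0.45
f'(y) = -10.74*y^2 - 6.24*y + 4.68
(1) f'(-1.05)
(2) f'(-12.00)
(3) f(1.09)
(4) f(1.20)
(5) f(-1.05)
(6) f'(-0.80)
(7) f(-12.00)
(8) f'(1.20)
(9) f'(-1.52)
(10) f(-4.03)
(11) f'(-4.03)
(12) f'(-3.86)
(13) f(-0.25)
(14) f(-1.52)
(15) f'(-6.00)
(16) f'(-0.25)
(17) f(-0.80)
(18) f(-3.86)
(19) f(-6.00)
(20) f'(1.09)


(1) = -0.61
(2) = -1467.00
(3) = -3.69
(4) = -5.51
(5) = -4.66
(6) = 2.80
(7) = 5680.35
(8) = -18.27
(9) = -10.65
(10) = 164.33
(11) = -144.60
(12) = -131.26
(13) = -1.76
(14) = -2.20
(15) = -344.52
(16) = 5.57
(17) = -4.36
(18) = 140.89
(19) = 632.43
(20) = -14.88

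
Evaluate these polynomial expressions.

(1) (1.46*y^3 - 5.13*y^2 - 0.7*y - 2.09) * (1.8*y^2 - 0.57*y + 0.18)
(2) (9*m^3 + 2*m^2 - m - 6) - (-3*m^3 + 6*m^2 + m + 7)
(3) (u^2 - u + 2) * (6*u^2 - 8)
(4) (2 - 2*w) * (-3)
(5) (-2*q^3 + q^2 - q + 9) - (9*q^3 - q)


(1) = 2.628*y^5 - 10.0662*y^4 + 1.9269*y^3 - 4.2864*y^2 + 1.0653*y - 0.3762
(2) = 12*m^3 - 4*m^2 - 2*m - 13
(3) = 6*u^4 - 6*u^3 + 4*u^2 + 8*u - 16
(4) = 6*w - 6
(5) = -11*q^3 + q^2 + 9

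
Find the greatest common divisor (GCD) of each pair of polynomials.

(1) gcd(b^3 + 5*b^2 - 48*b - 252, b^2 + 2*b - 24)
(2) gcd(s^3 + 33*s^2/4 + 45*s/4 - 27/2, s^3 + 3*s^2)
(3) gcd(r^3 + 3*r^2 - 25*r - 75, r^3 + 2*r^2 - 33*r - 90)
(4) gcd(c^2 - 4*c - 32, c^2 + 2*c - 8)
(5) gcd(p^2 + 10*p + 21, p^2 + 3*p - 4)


(1) = gcd((b - 7)*(b + 6)^2, (b - 4)*(b + 6)) = b + 6
(2) = s + 3
(3) = r^2 + 8*r + 15
(4) = gcd((c - 8)*(c + 4), (c - 2)*(c + 4)) = c + 4
(5) = gcd((p + 3)*(p + 7), (p - 1)*(p + 4)) = 1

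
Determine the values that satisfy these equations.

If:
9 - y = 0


Then:
y = 9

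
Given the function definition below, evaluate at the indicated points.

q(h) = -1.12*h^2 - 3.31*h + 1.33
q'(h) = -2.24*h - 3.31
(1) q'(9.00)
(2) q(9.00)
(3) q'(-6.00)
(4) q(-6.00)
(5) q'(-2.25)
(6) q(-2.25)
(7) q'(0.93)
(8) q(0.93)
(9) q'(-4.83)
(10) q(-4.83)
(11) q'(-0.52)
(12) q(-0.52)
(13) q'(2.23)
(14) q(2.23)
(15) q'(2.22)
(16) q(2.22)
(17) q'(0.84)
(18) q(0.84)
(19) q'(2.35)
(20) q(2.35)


(1) = -23.47
(2) = -119.18
(3) = 10.13
(4) = -19.13
(5) = 1.73
(6) = 3.11
(7) = -5.39
(8) = -2.72
(9) = 7.51
(10) = -8.81
(11) = -2.15
(12) = 2.75
(13) = -8.31
(14) = -11.62
(15) = -8.28
(16) = -11.54
(17) = -5.19
(18) = -2.24
(19) = -8.57
(20) = -12.63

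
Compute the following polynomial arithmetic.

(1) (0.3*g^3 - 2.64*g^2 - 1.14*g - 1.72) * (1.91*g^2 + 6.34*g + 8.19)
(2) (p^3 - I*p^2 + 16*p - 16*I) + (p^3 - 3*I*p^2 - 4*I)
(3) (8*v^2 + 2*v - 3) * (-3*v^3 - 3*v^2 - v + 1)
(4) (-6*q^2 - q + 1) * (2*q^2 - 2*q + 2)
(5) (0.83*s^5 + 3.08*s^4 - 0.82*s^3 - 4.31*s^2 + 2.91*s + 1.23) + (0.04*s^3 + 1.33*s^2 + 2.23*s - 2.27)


(1) = 0.573*g^5 - 3.1404*g^4 - 16.458*g^3 - 32.1344*g^2 - 20.2414*g - 14.0868
(2) = 2*p^3 - 4*I*p^2 + 16*p - 20*I
(3) = -24*v^5 - 30*v^4 - 5*v^3 + 15*v^2 + 5*v - 3
(4) = -12*q^4 + 10*q^3 - 8*q^2 - 4*q + 2
(5) = 0.83*s^5 + 3.08*s^4 - 0.78*s^3 - 2.98*s^2 + 5.14*s - 1.04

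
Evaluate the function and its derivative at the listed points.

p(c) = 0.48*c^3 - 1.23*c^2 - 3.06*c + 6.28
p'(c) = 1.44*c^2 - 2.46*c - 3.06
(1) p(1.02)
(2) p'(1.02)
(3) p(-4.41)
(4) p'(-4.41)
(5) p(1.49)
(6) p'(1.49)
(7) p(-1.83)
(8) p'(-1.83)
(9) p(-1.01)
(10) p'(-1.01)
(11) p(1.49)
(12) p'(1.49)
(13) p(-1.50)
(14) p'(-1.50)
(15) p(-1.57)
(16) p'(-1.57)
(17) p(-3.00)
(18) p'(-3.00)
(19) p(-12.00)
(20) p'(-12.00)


(1) = 2.39
(2) = -4.07
(3) = -45.31
(4) = 35.79
(5) = 0.58
(6) = -3.53
(7) = 4.82
(8) = 6.26
(9) = 7.62
(10) = 0.89
(11) = 0.58
(12) = -3.53
(13) = 6.48
(14) = 3.87
(15) = 6.19
(16) = 4.35
(17) = -8.57
(18) = 17.28
(19) = -963.56
(20) = 233.82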